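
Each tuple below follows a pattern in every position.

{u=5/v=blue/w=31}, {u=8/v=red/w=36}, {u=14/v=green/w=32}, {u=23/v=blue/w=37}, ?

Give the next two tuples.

For the u, differences are 3, 6, 9, … (increasing by 3 each time): 5, 8, 14, 23 → 35 → 50.
V: blue, red, green, blue → red → green (repeats blue → red → green).
For the w, alternating steps +5, −4, +5, −4, …: 31, 36, 32, 37 → 33 → 38.
Putting the parts together: {u=35/v=red/w=33} and then {u=50/v=green/w=38}.

{u=35/v=red/w=33}, {u=50/v=green/w=38}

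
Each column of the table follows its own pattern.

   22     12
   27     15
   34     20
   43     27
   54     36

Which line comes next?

First component — differences are 5, 7, 9, … (increasing by 2 each time): 22, 27, 34, 43, 54 → 67.
For the second component, differences are 3, 5, 7, … (increasing by 2 each time): 12, 15, 20, 27, 36 → 47.
Putting it together: 67  47.

67  47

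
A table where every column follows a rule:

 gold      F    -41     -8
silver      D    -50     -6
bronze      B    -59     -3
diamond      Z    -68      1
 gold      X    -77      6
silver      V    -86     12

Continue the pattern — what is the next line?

bronze  T  -95  19

Rank: gold, silver, bronze, diamond, gold, silver → bronze (repeats gold → silver → bronze → diamond).
Letter: letters move back 2 places in the alphabet, wrapping A→Z; F, D, B, Z, X, V → T.
Third component goes -41, -50, -59, -68, -77, -86 → -95 (−9 each step).
Fourth component: differences are 2, 3, 4, … (increasing by 1 each time); -8, -6, -3, 1, 6, 12 → 19.
So the next line is bronze  T  -95  19.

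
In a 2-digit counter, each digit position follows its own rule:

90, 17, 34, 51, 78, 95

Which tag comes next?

First digit: +2 each step, mod 10, so 9, 1, 3, 5, 7, 9 → 1.
Second digit: −3 each step, mod 10; 0, 7, 4, 1, 8, 5 → 2.
Putting it together: 12.

12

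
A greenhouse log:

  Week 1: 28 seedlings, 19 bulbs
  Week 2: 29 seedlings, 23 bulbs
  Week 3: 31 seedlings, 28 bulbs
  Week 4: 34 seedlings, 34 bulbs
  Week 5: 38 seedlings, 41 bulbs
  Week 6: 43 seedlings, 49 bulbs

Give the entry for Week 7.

Seedlings: 28, 29, 31, 34, 38, 43 → 49 (differences are 1, 2, 3, … (increasing by 1 each time)).
Bulbs: 19, 23, 28, 34, 41, 49 → 58 (differences are 4, 5, 6, … (increasing by 1 each time)).
So the next record is 49 seedlings, 58 bulbs.

49 seedlings, 58 bulbs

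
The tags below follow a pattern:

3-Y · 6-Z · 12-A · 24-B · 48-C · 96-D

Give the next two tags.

First component: ×2 each step; 3, 6, 12, 24, 48, 96 → 192 → 384.
Letter: Y, Z, A, B, C, D → E → F (letters move forward 1 place in the alphabet, wrapping Z→A).
So the next two tags are 192-E and 384-F.

192-E then 384-F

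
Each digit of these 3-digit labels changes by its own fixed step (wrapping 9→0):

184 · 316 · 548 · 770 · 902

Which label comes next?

134

First digit: +2 each step, mod 10, so 1, 3, 5, 7, 9 → 1.
Second digit — +3 each step, mod 10: 8, 1, 4, 7, 0 → 3.
Third digit — +2 each step, mod 10: 4, 6, 8, 0, 2 → 4.
So the next label is 134.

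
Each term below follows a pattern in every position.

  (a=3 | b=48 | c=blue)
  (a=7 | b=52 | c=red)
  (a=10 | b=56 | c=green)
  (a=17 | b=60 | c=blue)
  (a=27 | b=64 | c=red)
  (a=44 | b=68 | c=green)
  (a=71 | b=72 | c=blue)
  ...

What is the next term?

A: each term is the sum of the two before it; 3, 7, 10, 17, 27, 44, 71 → 115.
B: 48, 52, 56, 60, 64, 68, 72 → 76 (+4 each step).
C: repeats blue → red → green, so blue, red, green, blue, red, green, blue → red.
Combining the parts gives (a=115 | b=76 | c=red).

(a=115 | b=76 | c=red)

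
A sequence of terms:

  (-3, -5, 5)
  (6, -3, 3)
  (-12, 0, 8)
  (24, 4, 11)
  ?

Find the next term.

(-48, 9, 19)

First coordinate goes -3, 6, -12, 24 → -48 (×(-2) each step).
Second coordinate: -5, -3, 0, 4 → 9 (differences are 2, 3, 4, … (increasing by 1 each time)).
Third coordinate — each term is the sum of the two before it: 5, 3, 8, 11 → 19.
Putting it together: (-48, 9, 19).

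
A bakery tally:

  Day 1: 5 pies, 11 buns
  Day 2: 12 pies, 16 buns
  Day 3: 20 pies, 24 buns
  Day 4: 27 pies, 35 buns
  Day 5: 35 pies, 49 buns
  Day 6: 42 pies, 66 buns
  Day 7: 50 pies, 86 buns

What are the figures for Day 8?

57 pies, 109 buns

Pies goes 5, 12, 20, 27, 35, 42, 50 → 57 (alternating steps +7, +8, +7, +8, …).
Buns: 11, 16, 24, 35, 49, 66, 86 → 109 (differences are 5, 8, 11, … (increasing by 3 each time)).
Combining the parts gives 57 pies, 109 buns.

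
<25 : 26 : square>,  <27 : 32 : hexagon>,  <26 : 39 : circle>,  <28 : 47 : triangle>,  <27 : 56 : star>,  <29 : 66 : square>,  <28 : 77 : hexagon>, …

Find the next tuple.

First slot: 25, 27, 26, 28, 27, 29, 28 → 30 (alternating steps +2, −1, +2, −1, …).
Second slot: differences are 6, 7, 8, … (increasing by 1 each time); 26, 32, 39, 47, 56, 66, 77 → 89.
Shape: square, hexagon, circle, triangle, star, square, hexagon → circle (repeats square → hexagon → circle → triangle → star).
Putting it together: <30 : 89 : circle>.

<30 : 89 : circle>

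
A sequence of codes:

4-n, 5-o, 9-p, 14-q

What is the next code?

23-r

For the first component, each term is the sum of the two before it: 4, 5, 9, 14 → 23.
Letter: letters move forward 1 place in the alphabet, so n, o, p, q → r.
Putting it together: 23-r.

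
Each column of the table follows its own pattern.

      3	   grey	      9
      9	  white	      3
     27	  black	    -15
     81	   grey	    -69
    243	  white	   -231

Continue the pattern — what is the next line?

First component: ×3 each step; 3, 9, 27, 81, 243 → 729.
Shade: grey, white, black, grey, white → black (repeats grey → white → black).
For the third component, together with the first component always sums to 12: 9, 3, -15, -69, -231 → -717.
Putting it together: 729  black  -717.

729  black  -717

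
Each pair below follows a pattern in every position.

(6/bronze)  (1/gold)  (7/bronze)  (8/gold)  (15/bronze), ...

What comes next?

First entry goes 6, 1, 7, 8, 15 → 23 (each term is the sum of the two before it).
Rank: alternates bronze ↔ gold; bronze, gold, bronze, gold, bronze → gold.
So the next pair is (23/gold).

(23/gold)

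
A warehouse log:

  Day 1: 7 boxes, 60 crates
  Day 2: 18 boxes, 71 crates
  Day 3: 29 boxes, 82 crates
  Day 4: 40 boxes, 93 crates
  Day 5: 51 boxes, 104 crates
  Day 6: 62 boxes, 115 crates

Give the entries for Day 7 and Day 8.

73 boxes, 126 crates; 84 boxes, 137 crates

Boxes: +11 each step, so 7, 18, 29, 40, 51, 62 → 73 → 84.
For the crates, +11 each step: 60, 71, 82, 93, 104, 115 → 126 → 137.
Putting the parts together: 73 boxes, 126 crates and then 84 boxes, 137 crates.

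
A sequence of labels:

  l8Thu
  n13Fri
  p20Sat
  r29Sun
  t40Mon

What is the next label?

v53Tue

Letter: letters move forward 2 places in the alphabet; l, n, p, r, t → v.
Second component — differences are 5, 7, 9, … (increasing by 2 each time): 8, 13, 20, 29, 40 → 53.
Day goes Thu, Fri, Sat, Sun, Mon → Tue (runs through the weekdays Mon→Sun).
Putting it together: v53Tue.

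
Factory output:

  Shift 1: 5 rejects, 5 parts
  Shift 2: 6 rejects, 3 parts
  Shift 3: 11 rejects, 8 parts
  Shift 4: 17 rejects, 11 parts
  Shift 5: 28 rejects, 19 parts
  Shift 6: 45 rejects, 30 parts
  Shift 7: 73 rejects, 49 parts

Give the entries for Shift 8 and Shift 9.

118 rejects, 79 parts; 191 rejects, 128 parts

Rejects goes 5, 6, 11, 17, 28, 45, 73 → 118 → 191 (each term is the sum of the two before it).
For the parts, each term is the sum of the two before it: 5, 3, 8, 11, 19, 30, 49 → 79 → 128.
Putting the parts together: 118 rejects, 79 parts and then 191 rejects, 128 parts.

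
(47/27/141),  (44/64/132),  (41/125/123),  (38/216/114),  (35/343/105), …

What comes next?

First slot goes 47, 44, 41, 38, 35 → 32 (−3 each step).
For the second slot, perfect cubes: 3³, 4³, 5³, …: 27, 64, 125, 216, 343 → 512.
Third slot: 141, 132, 123, 114, 105 → 96 (always 3 × the first slot).
Combining the parts gives (32/512/96).

(32/512/96)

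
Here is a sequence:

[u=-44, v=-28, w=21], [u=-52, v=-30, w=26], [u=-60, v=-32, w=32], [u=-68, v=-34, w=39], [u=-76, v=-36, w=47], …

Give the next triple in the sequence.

[u=-84, v=-38, w=56]

U — −8 each step: -44, -52, -60, -68, -76 → -84.
V: −2 each step; -28, -30, -32, -34, -36 → -38.
W: 21, 26, 32, 39, 47 → 56 (differences are 5, 6, 7, … (increasing by 1 each time)).
So the next triple is [u=-84, v=-38, w=56].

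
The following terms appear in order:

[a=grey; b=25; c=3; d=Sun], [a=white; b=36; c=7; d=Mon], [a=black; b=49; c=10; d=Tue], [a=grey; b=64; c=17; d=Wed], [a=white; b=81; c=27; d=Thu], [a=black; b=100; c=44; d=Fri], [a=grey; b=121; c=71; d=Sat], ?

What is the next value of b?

B: perfect squares: 5², 6², 7², …, so 25, 36, 49, 64, 81, 100, 121 → 144.

144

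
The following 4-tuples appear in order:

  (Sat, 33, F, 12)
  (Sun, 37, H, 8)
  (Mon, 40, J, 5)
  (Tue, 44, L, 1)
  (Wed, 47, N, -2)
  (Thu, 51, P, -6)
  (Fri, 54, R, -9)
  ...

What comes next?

(Sat, 58, T, -13)

For the day, runs through the weekdays Mon→Sun: Sat, Sun, Mon, Tue, Wed, Thu, Fri → Sat.
Second entry goes 33, 37, 40, 44, 47, 51, 54 → 58 (alternating steps +4, +3, +4, +3, …).
For the letter, letters move forward 2 places in the alphabet: F, H, J, L, N, P, R → T.
Fourth entry: together with the second entry always sums to 45, so 12, 8, 5, 1, -2, -6, -9 → -13.
So the next 4-tuple is (Sat, 58, T, -13).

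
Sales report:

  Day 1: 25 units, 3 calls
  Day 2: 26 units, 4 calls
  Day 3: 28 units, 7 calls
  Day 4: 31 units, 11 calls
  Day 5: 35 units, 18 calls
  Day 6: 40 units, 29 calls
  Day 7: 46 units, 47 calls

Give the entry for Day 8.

53 units, 76 calls

Units: differences are 1, 2, 3, … (increasing by 1 each time), so 25, 26, 28, 31, 35, 40, 46 → 53.
Calls goes 3, 4, 7, 11, 18, 29, 47 → 76 (each term is the sum of the two before it).
Putting it together: 53 units, 76 calls.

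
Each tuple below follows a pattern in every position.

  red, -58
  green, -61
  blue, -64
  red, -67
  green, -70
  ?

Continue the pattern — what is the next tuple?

Colour: repeats red → green → blue; red, green, blue, red, green → blue.
For the second part, −3 each step: -58, -61, -64, -67, -70 → -73.
Combining the parts gives blue, -73.

blue, -73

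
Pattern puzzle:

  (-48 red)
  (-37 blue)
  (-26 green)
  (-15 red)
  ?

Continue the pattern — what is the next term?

(-4 blue)

First part: +11 each step, so -48, -37, -26, -15 → -4.
Colour goes red, blue, green, red → blue (repeats red → blue → green).
Putting it together: (-4 blue).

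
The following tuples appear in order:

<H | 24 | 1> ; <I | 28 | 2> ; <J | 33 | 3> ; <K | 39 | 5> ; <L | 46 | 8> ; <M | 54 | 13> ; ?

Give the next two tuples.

<N | 63 | 21>, <O | 73 | 34>

Letter goes H, I, J, K, L, M → N → O (letters move forward 1 place in the alphabet).
Second coordinate — differences are 4, 5, 6, … (increasing by 1 each time): 24, 28, 33, 39, 46, 54 → 63 → 73.
Third coordinate: each term is the sum of the two before it; 1, 2, 3, 5, 8, 13 → 21 → 34.
So the next two tuples are <N | 63 | 21> and <O | 73 | 34>.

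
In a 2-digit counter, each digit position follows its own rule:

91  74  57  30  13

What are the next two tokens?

For the first digit, −2 each step, mod 10: 9, 7, 5, 3, 1 → 9 → 7.
Second digit goes 1, 4, 7, 0, 3 → 6 → 9 (+3 each step, mod 10).
So the next two tokens are 96 and 79.

96 then 79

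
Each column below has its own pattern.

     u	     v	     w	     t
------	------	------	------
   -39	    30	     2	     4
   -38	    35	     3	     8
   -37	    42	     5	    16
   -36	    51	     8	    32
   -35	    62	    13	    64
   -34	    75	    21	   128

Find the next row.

-33  90  34  256

Column u: +1 each step, so -39, -38, -37, -36, -35, -34 → -33.
Column v — differences are 5, 7, 9, … (increasing by 2 each time): 30, 35, 42, 51, 62, 75 → 90.
Column w: each term is the sum of the two before it; 2, 3, 5, 8, 13, 21 → 34.
Column t goes 4, 8, 16, 32, 64, 128 → 256 (×2 each step).
Combining the parts gives -33  90  34  256.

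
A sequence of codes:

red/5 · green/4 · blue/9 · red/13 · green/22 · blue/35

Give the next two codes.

red/57 then green/92

Colour goes red, green, blue, red, green, blue → red → green (repeats red → green → blue).
Second component: 5, 4, 9, 13, 22, 35 → 57 → 92 (each term is the sum of the two before it).
Putting the parts together: red/57 and then green/92.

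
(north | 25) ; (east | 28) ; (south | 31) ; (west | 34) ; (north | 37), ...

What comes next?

(east | 40)

For the direction, repeats north → east → south → west: north, east, south, west, north → east.
Second value: +3 each step; 25, 28, 31, 34, 37 → 40.
Putting it together: (east | 40).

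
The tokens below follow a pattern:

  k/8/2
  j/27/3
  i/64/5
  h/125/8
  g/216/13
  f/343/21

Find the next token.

Letter: letters move back 1 place in the alphabet, so k, j, i, h, g, f → e.
Second component goes 8, 27, 64, 125, 216, 343 → 512 (perfect cubes: 2³, 3³, 4³, …).
Third component goes 2, 3, 5, 8, 13, 21 → 34 (each term is the sum of the two before it).
Putting it together: e/512/34.

e/512/34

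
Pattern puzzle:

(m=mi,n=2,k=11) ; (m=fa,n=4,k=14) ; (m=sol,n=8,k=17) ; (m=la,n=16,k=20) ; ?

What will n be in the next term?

32

M: runs through the solfège scale do→ti; mi, fa, sol, la → ti.
For the n, ×2 each step: 2, 4, 8, 16 → 32.
K: +3 each step; 11, 14, 17, 20 → 23.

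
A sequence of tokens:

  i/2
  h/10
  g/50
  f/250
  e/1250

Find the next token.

Letter — letters move back 1 place in the alphabet: i, h, g, f, e → d.
Second component — ×5 each step: 2, 10, 50, 250, 1250 → 6250.
Combining the parts gives d/6250.

d/6250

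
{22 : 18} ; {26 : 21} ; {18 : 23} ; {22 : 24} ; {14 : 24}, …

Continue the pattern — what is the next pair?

{18 : 23}

First entry: alternating steps +4, −8, +4, −8, …, so 22, 26, 18, 22, 14 → 18.
Second entry: differences are 3, 2, 1, … (decreasing by 1 each time); 18, 21, 23, 24, 24 → 23.
Putting it together: {18 : 23}.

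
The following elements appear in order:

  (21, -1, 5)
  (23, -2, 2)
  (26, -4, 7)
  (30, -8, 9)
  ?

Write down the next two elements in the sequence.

(35, -16, 16), (41, -32, 25)

First slot: differences are 2, 3, 4, … (increasing by 1 each time); 21, 23, 26, 30 → 35 → 41.
Second slot goes -1, -2, -4, -8 → -16 → -32 (×2 each step).
Third slot: each term is the sum of the two before it, so 5, 2, 7, 9 → 16 → 25.
Putting the parts together: (35, -16, 16) and then (41, -32, 25).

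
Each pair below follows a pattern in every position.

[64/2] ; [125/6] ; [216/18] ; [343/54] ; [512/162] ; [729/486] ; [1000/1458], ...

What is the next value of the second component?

Second component: ×3 each step; 2, 6, 18, 54, 162, 486, 1458 → 4374.

4374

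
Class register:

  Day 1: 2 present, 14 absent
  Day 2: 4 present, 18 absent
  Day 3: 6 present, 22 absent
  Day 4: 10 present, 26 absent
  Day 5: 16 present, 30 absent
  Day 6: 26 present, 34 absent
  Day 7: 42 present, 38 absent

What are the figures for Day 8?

Present goes 2, 4, 6, 10, 16, 26, 42 → 68 (each term is the sum of the two before it).
Absent: 14, 18, 22, 26, 30, 34, 38 → 42 (+4 each step).
Combining the parts gives 68 present, 42 absent.

68 present, 42 absent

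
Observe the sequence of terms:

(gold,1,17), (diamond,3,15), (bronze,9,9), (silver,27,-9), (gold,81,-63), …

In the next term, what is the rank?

Rank: gold, diamond, bronze, silver, gold → diamond (repeats gold → diamond → bronze → silver).
Second coordinate: ×3 each step; 1, 3, 9, 27, 81 → 243.
For the third coordinate, together with the second coordinate always sums to 18: 17, 15, 9, -9, -63 → -225.

diamond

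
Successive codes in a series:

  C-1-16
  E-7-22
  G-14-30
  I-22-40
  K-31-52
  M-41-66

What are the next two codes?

Letter goes C, E, G, I, K, M → O → Q (letters move forward 2 places in the alphabet).
Second component: differences are 6, 7, 8, … (increasing by 1 each time), so 1, 7, 14, 22, 31, 41 → 52 → 64.
For the third component, differences are 6, 8, 10, … (increasing by 2 each time): 16, 22, 30, 40, 52, 66 → 82 → 100.
Putting the parts together: O-52-82 and then Q-64-100.

O-52-82, Q-64-100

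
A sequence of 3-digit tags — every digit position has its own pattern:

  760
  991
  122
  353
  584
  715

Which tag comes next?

First digit: +2 each step, mod 10, so 7, 9, 1, 3, 5, 7 → 9.
Second digit: 6, 9, 2, 5, 8, 1 → 4 (+3 each step, mod 10).
Third digit goes 0, 1, 2, 3, 4, 5 → 6 (+1 each step, mod 10).
Combining the parts gives 946.

946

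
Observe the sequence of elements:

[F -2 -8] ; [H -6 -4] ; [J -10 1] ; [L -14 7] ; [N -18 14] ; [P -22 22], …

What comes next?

[R -26 31]

Letter: letters move forward 2 places in the alphabet; F, H, J, L, N, P → R.
Second value: -2, -6, -10, -14, -18, -22 → -26 (−4 each step).
Third value: differences are 4, 5, 6, … (increasing by 1 each time); -8, -4, 1, 7, 14, 22 → 31.
Putting it together: [R -26 31].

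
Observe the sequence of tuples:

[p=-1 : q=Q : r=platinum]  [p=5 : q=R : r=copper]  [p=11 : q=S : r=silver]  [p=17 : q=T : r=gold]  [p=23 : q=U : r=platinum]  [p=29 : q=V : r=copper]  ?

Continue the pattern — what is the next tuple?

P goes -1, 5, 11, 17, 23, 29 → 35 (+6 each step).
Q — letters move forward 1 place in the alphabet: Q, R, S, T, U, V → W.
R: repeats platinum → copper → silver → gold, so platinum, copper, silver, gold, platinum, copper → silver.
Combining the parts gives [p=35 : q=W : r=silver].

[p=35 : q=W : r=silver]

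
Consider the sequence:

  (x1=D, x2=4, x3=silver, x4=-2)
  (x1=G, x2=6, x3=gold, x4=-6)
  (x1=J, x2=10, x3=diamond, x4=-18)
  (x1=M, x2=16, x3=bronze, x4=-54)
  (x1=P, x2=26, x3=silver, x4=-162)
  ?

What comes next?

(x1=S, x2=42, x3=gold, x4=-486)

X1: letters move forward 3 places in the alphabet; D, G, J, M, P → S.
X2 goes 4, 6, 10, 16, 26 → 42 (each term is the sum of the two before it).
X3: repeats silver → gold → diamond → bronze, so silver, gold, diamond, bronze, silver → gold.
X4: -2, -6, -18, -54, -162 → -486 (×3 each step).
Combining the parts gives (x1=S, x2=42, x3=gold, x4=-486).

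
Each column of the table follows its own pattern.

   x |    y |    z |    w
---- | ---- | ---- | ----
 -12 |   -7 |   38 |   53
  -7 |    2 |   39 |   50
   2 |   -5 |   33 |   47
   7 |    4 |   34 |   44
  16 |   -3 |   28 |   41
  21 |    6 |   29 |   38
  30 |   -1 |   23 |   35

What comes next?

Column x: alternating steps +5, +9, +5, +9, …, so -12, -7, 2, 7, 16, 21, 30 → 35.
Column y — alternating steps +9, −7, +9, −7, …: -7, 2, -5, 4, -3, 6, -1 → 8.
For the column z, alternating steps +1, −6, +1, −6, …: 38, 39, 33, 34, 28, 29, 23 → 24.
Column w — −3 each step: 53, 50, 47, 44, 41, 38, 35 → 32.
Putting it together: 35  8  24  32.

35  8  24  32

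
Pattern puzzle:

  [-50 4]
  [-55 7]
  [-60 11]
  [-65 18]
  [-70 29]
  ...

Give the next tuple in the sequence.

First coordinate: −5 each step; -50, -55, -60, -65, -70 → -75.
For the second coordinate, each term is the sum of the two before it: 4, 7, 11, 18, 29 → 47.
Combining the parts gives [-75 47].

[-75 47]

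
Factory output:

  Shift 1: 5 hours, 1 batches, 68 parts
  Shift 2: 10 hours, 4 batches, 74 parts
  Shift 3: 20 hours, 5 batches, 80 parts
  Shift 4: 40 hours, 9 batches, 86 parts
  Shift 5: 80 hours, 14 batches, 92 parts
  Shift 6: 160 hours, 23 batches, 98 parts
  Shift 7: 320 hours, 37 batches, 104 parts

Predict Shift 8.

Hours goes 5, 10, 20, 40, 80, 160, 320 → 640 (×2 each step).
Batches — each term is the sum of the two before it: 1, 4, 5, 9, 14, 23, 37 → 60.
Parts: +6 each step, so 68, 74, 80, 86, 92, 98, 104 → 110.
Putting it together: 640 hours, 60 batches, 110 parts.

640 hours, 60 batches, 110 parts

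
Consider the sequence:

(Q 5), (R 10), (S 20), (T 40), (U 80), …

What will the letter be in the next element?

V

Letter: letters move forward 1 place in the alphabet; Q, R, S, T, U → V.
Second component goes 5, 10, 20, 40, 80 → 160 (×2 each step).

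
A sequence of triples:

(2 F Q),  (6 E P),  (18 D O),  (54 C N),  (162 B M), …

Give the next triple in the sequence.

(486 A L)

First slot: ×3 each step, so 2, 6, 18, 54, 162 → 486.
First letter: F, E, D, C, B → A (letters move back 1 place in the alphabet).
Second letter: letters move back 1 place in the alphabet; Q, P, O, N, M → L.
Putting it together: (486 A L).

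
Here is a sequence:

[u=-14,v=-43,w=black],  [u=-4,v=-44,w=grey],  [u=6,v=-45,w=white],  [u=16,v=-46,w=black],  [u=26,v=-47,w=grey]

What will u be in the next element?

U goes -14, -4, 6, 16, 26 → 36 (+10 each step).

36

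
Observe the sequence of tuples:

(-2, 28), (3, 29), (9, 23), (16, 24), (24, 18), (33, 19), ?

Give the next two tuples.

For the first slot, differences are 5, 6, 7, … (increasing by 1 each time): -2, 3, 9, 16, 24, 33 → 43 → 54.
Second slot: 28, 29, 23, 24, 18, 19 → 13 → 14 (alternating steps +1, −6, +1, −6, …).
Putting the parts together: (43, 13) and then (54, 14).

(43, 13), (54, 14)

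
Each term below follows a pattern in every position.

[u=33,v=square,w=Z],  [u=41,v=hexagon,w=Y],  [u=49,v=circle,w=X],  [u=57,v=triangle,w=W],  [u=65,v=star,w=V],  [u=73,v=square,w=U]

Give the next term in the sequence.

[u=81,v=hexagon,w=T]

U: +8 each step; 33, 41, 49, 57, 65, 73 → 81.
V: repeats square → hexagon → circle → triangle → star, so square, hexagon, circle, triangle, star, square → hexagon.
For the w, letters move back 1 place in the alphabet: Z, Y, X, W, V, U → T.
Putting it together: [u=81,v=hexagon,w=T].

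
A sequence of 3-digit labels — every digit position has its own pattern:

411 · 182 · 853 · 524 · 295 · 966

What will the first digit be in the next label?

First digit: −3 each step, mod 10, so 4, 1, 8, 5, 2, 9 → 6.
For the second digit, −3 each step, mod 10: 1, 8, 5, 2, 9, 6 → 3.
Third digit: +1 each step, mod 10, so 1, 2, 3, 4, 5, 6 → 7.

6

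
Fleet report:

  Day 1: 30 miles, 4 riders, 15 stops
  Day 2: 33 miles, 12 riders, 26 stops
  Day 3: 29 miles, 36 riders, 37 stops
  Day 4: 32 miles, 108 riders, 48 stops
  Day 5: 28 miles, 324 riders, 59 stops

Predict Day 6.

31 miles, 972 riders, 70 stops

Miles: alternating steps +3, −4, +3, −4, …; 30, 33, 29, 32, 28 → 31.
Riders: ×3 each step; 4, 12, 36, 108, 324 → 972.
Stops — +11 each step: 15, 26, 37, 48, 59 → 70.
So the next row is 31 miles, 972 riders, 70 stops.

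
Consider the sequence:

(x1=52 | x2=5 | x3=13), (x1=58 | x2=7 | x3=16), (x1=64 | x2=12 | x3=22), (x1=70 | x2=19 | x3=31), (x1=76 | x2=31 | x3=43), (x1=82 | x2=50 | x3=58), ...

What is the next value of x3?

X3 goes 13, 16, 22, 31, 43, 58 → 76 (differences are 3, 6, 9, … (increasing by 3 each time)).

76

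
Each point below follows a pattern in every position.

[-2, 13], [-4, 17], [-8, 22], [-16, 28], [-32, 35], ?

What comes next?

[-64, 43]

First part: ×2 each step; -2, -4, -8, -16, -32 → -64.
Second part: differences are 4, 5, 6, … (increasing by 1 each time); 13, 17, 22, 28, 35 → 43.
Combining the parts gives [-64, 43].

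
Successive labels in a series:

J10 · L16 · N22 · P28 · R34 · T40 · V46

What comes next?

Letter: J, L, N, P, R, T, V → X (letters move forward 2 places in the alphabet).
For the second component, +6 each step: 10, 16, 22, 28, 34, 40, 46 → 52.
Combining the parts gives X52.

X52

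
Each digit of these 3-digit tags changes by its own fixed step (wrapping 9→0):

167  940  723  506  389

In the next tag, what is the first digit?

1

First digit: −2 each step, mod 10; 1, 9, 7, 5, 3 → 1.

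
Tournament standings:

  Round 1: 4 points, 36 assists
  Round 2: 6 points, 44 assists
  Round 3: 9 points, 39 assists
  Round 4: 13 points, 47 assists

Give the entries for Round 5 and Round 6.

18 points, 42 assists; 24 points, 50 assists

Points: differences are 2, 3, 4, … (increasing by 1 each time), so 4, 6, 9, 13 → 18 → 24.
Assists: alternating steps +8, −5, +8, −5, …; 36, 44, 39, 47 → 42 → 50.
So the next two lines are 18 points, 42 assists and 24 points, 50 assists.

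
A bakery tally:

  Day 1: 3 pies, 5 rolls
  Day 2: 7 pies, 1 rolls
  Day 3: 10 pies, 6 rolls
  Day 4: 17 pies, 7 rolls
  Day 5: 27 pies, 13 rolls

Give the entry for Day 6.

Pies: each term is the sum of the two before it; 3, 7, 10, 17, 27 → 44.
Rolls: 5, 1, 6, 7, 13 → 20 (each term is the sum of the two before it).
Putting it together: 44 pies, 20 rolls.

44 pies, 20 rolls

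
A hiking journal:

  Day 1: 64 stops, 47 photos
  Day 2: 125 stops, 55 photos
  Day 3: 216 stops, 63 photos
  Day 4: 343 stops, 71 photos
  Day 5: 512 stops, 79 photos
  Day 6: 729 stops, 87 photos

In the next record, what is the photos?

Photos — +8 each step: 47, 55, 63, 71, 79, 87 → 95.

95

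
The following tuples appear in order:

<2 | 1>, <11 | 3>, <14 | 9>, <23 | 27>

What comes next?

<26 | 81>

First slot goes 2, 11, 14, 23 → 26 (alternating steps +9, +3, +9, +3, …).
Second slot — ×3 each step: 1, 3, 9, 27 → 81.
So the next tuple is <26 | 81>.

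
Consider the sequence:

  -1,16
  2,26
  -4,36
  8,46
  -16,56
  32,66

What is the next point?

-64,76

First slot: ×(-2) each step; -1, 2, -4, 8, -16, 32 → -64.
For the second slot, +10 each step: 16, 26, 36, 46, 56, 66 → 76.
Combining the parts gives -64,76.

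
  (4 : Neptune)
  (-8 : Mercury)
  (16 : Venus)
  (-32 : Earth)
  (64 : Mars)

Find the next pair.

First part: ×(-2) each step; 4, -8, 16, -32, 64 → -128.
Planet: Neptune, Mercury, Venus, Earth, Mars → Jupiter (runs through the planets Mercury→Neptune).
Combining the parts gives (-128 : Jupiter).

(-128 : Jupiter)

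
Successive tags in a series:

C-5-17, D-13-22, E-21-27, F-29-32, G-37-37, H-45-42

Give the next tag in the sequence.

Letter: C, D, E, F, G, H → I (letters move forward 1 place in the alphabet).
Second component — +8 each step: 5, 13, 21, 29, 37, 45 → 53.
Third component goes 17, 22, 27, 32, 37, 42 → 47 (+5 each step).
Combining the parts gives I-53-47.

I-53-47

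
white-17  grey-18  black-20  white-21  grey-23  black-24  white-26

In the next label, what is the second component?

27

Shade: repeats white → grey → black, so white, grey, black, white, grey, black, white → grey.
Second component: 17, 18, 20, 21, 23, 24, 26 → 27 (alternating steps +1, +2, +1, +2, …).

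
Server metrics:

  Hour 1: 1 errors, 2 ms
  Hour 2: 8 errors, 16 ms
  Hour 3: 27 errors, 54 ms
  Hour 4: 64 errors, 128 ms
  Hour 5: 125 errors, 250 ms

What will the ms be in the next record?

Errors goes 1, 8, 27, 64, 125 → 216 (perfect cubes: 1³, 2³, 3³, …).
Ms: always 2 × the errors; 2, 16, 54, 128, 250 → 432.

432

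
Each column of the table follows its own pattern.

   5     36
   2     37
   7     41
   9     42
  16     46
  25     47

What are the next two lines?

First component goes 5, 2, 7, 9, 16, 25 → 41 → 66 (each term is the sum of the two before it).
Second component goes 36, 37, 41, 42, 46, 47 → 51 → 52 (alternating steps +1, +4, +1, +4, …).
So the next two lines are 41  51 and 66  52.

41  51; 66  52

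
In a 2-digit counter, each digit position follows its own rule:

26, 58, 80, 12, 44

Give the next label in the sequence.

For the first digit, +3 each step, mod 10: 2, 5, 8, 1, 4 → 7.
For the second digit, +2 each step, mod 10: 6, 8, 0, 2, 4 → 6.
Putting it together: 76.

76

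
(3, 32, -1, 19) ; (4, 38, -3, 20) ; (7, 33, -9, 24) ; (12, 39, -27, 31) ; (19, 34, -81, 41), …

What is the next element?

(28, 40, -243, 54)

First part: differences are 1, 3, 5, … (increasing by 2 each time), so 3, 4, 7, 12, 19 → 28.
Second part: 32, 38, 33, 39, 34 → 40 (alternating steps +6, −5, +6, −5, …).
Third part — ×3 each step: -1, -3, -9, -27, -81 → -243.
Fourth part: differences are 1, 4, 7, … (increasing by 3 each time); 19, 20, 24, 31, 41 → 54.
Putting it together: (28, 40, -243, 54).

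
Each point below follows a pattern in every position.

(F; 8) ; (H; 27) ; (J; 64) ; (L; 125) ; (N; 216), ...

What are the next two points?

Letter: letters move forward 2 places in the alphabet; F, H, J, L, N → P → R.
For the second slot, perfect cubes: 2³, 3³, 4³, …: 8, 27, 64, 125, 216 → 343 → 512.
So the next two points are (P; 343) and (R; 512).

(P; 343), (R; 512)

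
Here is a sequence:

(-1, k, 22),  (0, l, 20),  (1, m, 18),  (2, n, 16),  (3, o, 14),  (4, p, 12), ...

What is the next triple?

First entry goes -1, 0, 1, 2, 3, 4 → 5 (+1 each step).
Letter: letters move forward 1 place in the alphabet, so k, l, m, n, o, p → q.
Third entry: −2 each step, so 22, 20, 18, 16, 14, 12 → 10.
So the next triple is (5, q, 10).

(5, q, 10)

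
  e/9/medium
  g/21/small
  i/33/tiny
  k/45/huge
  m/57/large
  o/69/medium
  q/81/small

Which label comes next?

s/93/tiny

Letter: letters move forward 2 places in the alphabet; e, g, i, k, m, o, q → s.
Second component: 9, 21, 33, 45, 57, 69, 81 → 93 (+12 each step).
Size: repeats medium → small → tiny → huge → large, so medium, small, tiny, huge, large, medium, small → tiny.
Combining the parts gives s/93/tiny.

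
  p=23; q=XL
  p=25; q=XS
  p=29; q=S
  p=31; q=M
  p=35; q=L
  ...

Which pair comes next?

p=37; q=XL

P goes 23, 25, 29, 31, 35 → 37 (alternating steps +2, +4, +2, +4, …).
Q: XL, XS, S, M, L → XL (runs through clothing sizes XS→XL).
Putting it together: p=37; q=XL.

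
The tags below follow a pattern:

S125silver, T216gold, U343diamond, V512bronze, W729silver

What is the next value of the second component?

Second component: 125, 216, 343, 512, 729 → 1000 (perfect cubes: 5³, 6³, 7³, …).

1000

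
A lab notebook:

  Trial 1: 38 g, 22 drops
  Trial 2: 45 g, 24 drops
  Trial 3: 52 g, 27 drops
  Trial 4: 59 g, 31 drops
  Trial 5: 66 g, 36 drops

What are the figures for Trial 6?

G goes 38, 45, 52, 59, 66 → 73 (+7 each step).
Drops — differences are 2, 3, 4, … (increasing by 1 each time): 22, 24, 27, 31, 36 → 42.
Combining the parts gives 73 g, 42 drops.

73 g, 42 drops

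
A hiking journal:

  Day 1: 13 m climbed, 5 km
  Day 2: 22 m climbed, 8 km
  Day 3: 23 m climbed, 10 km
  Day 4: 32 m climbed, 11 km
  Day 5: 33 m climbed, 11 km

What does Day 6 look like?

42 m climbed, 10 km

M climbed: alternating steps +9, +1, +9, +1, …, so 13, 22, 23, 32, 33 → 42.
Km: differences are 3, 2, 1, … (decreasing by 1 each time); 5, 8, 10, 11, 11 → 10.
So the next row is 42 m climbed, 10 km.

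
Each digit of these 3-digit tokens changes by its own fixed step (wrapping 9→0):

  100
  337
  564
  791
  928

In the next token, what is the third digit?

Third digit goes 0, 7, 4, 1, 8 → 5 (−3 each step, mod 10).

5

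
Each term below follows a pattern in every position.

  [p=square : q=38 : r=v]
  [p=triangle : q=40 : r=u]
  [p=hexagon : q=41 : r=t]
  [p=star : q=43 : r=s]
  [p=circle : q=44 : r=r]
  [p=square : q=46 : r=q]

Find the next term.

P — repeats square → triangle → hexagon → star → circle: square, triangle, hexagon, star, circle, square → triangle.
Q goes 38, 40, 41, 43, 44, 46 → 47 (alternating steps +2, +1, +2, +1, …).
For the r, letters move back 1 place in the alphabet: v, u, t, s, r, q → p.
Putting it together: [p=triangle : q=47 : r=p].

[p=triangle : q=47 : r=p]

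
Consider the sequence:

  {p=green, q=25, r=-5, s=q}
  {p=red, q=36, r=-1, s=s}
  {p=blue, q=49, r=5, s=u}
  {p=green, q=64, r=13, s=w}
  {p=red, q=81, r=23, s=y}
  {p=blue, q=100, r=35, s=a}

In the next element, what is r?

49

R: differences are 4, 6, 8, … (increasing by 2 each time); -5, -1, 5, 13, 23, 35 → 49.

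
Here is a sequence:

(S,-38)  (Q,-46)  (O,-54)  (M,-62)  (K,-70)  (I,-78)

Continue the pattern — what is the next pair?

Letter: S, Q, O, M, K, I → G (letters move back 2 places in the alphabet).
Second entry: −8 each step, so -38, -46, -54, -62, -70, -78 → -86.
Combining the parts gives (G,-86).

(G,-86)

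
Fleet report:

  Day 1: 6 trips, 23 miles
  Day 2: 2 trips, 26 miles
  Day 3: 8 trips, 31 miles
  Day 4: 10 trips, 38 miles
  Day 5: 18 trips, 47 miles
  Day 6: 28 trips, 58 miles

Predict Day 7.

Trips — each term is the sum of the two before it: 6, 2, 8, 10, 18, 28 → 46.
Miles: 23, 26, 31, 38, 47, 58 → 71 (differences are 3, 5, 7, … (increasing by 2 each time)).
Combining the parts gives 46 trips, 71 miles.

46 trips, 71 miles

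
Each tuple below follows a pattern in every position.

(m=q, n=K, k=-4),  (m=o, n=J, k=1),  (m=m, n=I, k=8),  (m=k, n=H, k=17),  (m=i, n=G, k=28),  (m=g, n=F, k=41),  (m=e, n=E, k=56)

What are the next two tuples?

M goes q, o, m, k, i, g, e → c → a (letters move back 2 places in the alphabet).
N — letters move back 1 place in the alphabet: K, J, I, H, G, F, E → D → C.
For the k, differences are 5, 7, 9, … (increasing by 2 each time): -4, 1, 8, 17, 28, 41, 56 → 73 → 92.
Putting the parts together: (m=c, n=D, k=73) and then (m=a, n=C, k=92).

(m=c, n=D, k=73), (m=a, n=C, k=92)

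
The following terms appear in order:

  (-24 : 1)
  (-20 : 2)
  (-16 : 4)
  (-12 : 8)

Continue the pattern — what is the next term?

(-8 : 16)

First value: +4 each step, so -24, -20, -16, -12 → -8.
Second value — ×2 each step: 1, 2, 4, 8 → 16.
Putting it together: (-8 : 16).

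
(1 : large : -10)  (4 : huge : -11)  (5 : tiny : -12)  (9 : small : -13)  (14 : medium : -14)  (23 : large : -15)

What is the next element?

First slot: 1, 4, 5, 9, 14, 23 → 37 (each term is the sum of the two before it).
For the size, repeats large → huge → tiny → small → medium: large, huge, tiny, small, medium, large → huge.
Third slot — −1 each step: -10, -11, -12, -13, -14, -15 → -16.
Combining the parts gives (37 : huge : -16).

(37 : huge : -16)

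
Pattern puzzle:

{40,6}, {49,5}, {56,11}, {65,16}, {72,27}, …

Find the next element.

First slot — alternating steps +9, +7, +9, +7, …: 40, 49, 56, 65, 72 → 81.
Second slot: each term is the sum of the two before it, so 6, 5, 11, 16, 27 → 43.
Combining the parts gives {81,43}.

{81,43}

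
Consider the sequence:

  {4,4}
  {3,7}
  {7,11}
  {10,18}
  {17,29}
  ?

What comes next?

{27,47}

First component: 4, 3, 7, 10, 17 → 27 (each term is the sum of the two before it).
Second component goes 4, 7, 11, 18, 29 → 47 (each term is the sum of the two before it).
Putting it together: {27,47}.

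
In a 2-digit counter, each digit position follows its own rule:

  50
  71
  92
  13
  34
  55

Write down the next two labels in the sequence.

For the first digit, +2 each step, mod 10: 5, 7, 9, 1, 3, 5 → 7 → 9.
Second digit: +1 each step, mod 10, so 0, 1, 2, 3, 4, 5 → 6 → 7.
Putting the parts together: 76 and then 97.

76 then 97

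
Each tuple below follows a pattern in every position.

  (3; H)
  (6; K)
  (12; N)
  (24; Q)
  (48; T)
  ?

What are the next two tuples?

(96; W), (192; Z)

First part: ×2 each step, so 3, 6, 12, 24, 48 → 96 → 192.
Letter — letters move forward 3 places in the alphabet: H, K, N, Q, T → W → Z.
So the next two tuples are (96; W) and (192; Z).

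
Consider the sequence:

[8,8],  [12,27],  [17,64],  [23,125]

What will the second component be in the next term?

First component: 8, 12, 17, 23 → 30 (differences are 4, 5, 6, … (increasing by 1 each time)).
Second component — perfect cubes: 2³, 3³, 4³, …: 8, 27, 64, 125 → 216.

216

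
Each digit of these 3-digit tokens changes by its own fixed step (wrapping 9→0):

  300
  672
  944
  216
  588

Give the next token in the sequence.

First digit: 3, 6, 9, 2, 5 → 8 (+3 each step, mod 10).
Second digit goes 0, 7, 4, 1, 8 → 5 (−3 each step, mod 10).
Third digit: +2 each step, mod 10, so 0, 2, 4, 6, 8 → 0.
Combining the parts gives 850.

850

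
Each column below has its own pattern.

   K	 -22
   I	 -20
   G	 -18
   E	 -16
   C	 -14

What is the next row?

A  -12

Letter goes K, I, G, E, C → A (letters move back 2 places in the alphabet).
Second component goes -22, -20, -18, -16, -14 → -12 (+2 each step).
So the next row is A  -12.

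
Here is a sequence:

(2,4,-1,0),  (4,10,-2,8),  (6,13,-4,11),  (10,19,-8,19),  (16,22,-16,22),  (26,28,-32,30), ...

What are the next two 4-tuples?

First coordinate: each term is the sum of the two before it, so 2, 4, 6, 10, 16, 26 → 42 → 68.
Second coordinate — alternating steps +6, +3, +6, +3, …: 4, 10, 13, 19, 22, 28 → 31 → 37.
Third coordinate: ×2 each step; -1, -2, -4, -8, -16, -32 → -64 → -128.
Fourth coordinate goes 0, 8, 11, 19, 22, 30 → 33 → 41 (alternating steps +8, +3, +8, +3, …).
Putting the parts together: (42,31,-64,33) and then (68,37,-128,41).

(42,31,-64,33), (68,37,-128,41)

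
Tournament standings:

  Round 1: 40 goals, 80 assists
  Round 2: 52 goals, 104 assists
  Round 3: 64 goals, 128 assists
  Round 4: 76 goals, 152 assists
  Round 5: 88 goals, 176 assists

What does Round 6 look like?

Goals: +12 each step, so 40, 52, 64, 76, 88 → 100.
Assists: 80, 104, 128, 152, 176 → 200 (always 2 × the goals).
Putting it together: 100 goals, 200 assists.

100 goals, 200 assists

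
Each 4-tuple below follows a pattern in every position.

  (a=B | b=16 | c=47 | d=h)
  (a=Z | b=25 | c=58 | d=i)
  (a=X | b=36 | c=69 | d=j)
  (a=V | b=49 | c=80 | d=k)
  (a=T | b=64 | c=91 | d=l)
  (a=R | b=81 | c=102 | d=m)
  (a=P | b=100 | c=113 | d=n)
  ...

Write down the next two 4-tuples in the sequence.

(a=N | b=121 | c=124 | d=o), (a=L | b=144 | c=135 | d=p)

For the a, letters move back 2 places in the alphabet, wrapping A→Z: B, Z, X, V, T, R, P → N → L.
B — perfect squares: 4², 5², 6², …: 16, 25, 36, 49, 64, 81, 100 → 121 → 144.
C goes 47, 58, 69, 80, 91, 102, 113 → 124 → 135 (+11 each step).
D: letters move forward 1 place in the alphabet, so h, i, j, k, l, m, n → o → p.
Putting the parts together: (a=N | b=121 | c=124 | d=o) and then (a=L | b=144 | c=135 | d=p).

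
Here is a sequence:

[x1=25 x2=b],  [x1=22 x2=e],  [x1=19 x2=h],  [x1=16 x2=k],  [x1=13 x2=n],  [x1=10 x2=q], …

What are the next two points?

X1: −3 each step; 25, 22, 19, 16, 13, 10 → 7 → 4.
X2 goes b, e, h, k, n, q → t → w (letters move forward 3 places in the alphabet).
So the next two points are [x1=7 x2=t] and [x1=4 x2=w].

[x1=7 x2=t], [x1=4 x2=w]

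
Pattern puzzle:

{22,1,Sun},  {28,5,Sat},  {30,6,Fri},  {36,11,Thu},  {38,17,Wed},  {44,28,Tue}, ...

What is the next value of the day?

Day: runs backward through the weekdays Mon→Sun; Sun, Sat, Fri, Thu, Wed, Tue → Mon.

Mon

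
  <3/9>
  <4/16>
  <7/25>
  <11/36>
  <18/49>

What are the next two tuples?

<29/64>, <47/81>

First component: each term is the sum of the two before it, so 3, 4, 7, 11, 18 → 29 → 47.
For the second component, perfect squares: 3², 4², 5², …: 9, 16, 25, 36, 49 → 64 → 81.
So the next two tuples are <29/64> and <47/81>.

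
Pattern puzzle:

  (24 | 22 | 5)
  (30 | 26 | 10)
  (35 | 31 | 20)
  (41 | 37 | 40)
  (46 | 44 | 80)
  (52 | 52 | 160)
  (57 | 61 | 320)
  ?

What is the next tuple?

(63 | 71 | 640)

First value: alternating steps +6, +5, +6, +5, …; 24, 30, 35, 41, 46, 52, 57 → 63.
Second value: differences are 4, 5, 6, … (increasing by 1 each time), so 22, 26, 31, 37, 44, 52, 61 → 71.
Third value: ×2 each step, so 5, 10, 20, 40, 80, 160, 320 → 640.
So the next tuple is (63 | 71 | 640).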